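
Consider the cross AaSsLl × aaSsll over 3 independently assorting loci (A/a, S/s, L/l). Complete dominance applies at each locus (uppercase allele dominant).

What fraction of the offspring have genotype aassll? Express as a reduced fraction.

P(aassll) = 1/16

AaSsLl gametes: ASL×1, ASl×1, AsL×1, Asl×1, aSL×1, aSl×1, asL×1, asl×1
aaSsll gametes: aSl×4, asl×4
AaSsLl×aaSsll grid (8·8=64): AaSSLl=4 AaSSll=4 AaSsLl=8 AaSsll=8 AassLl=4 Aassll=4 aaSSLl=4 aaSSll=4 aaSsLl=8 aaSsll=8 aassLl=4 aassll=4
aassll hits 4/64; gcd=4; 4÷4/64÷4 = 1/16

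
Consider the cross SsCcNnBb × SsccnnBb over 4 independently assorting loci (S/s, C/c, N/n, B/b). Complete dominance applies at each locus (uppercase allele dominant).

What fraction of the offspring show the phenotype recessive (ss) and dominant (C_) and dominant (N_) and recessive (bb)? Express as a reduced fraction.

P(ss C_ N_ bb) = 1/64

SsCcNnBb gametes: SCNB×1, SCNb×1, SCnB×1, SCnb×1, ScNB×1, ScNb×1, ScnB×1, Scnb×1, sCNB×1, sCNb×1, sCnB×1, sCnb×1, scNB×1, scNb×1, scnB×1, scnb×1
SsccnnBb gametes: ScnB×4, Scnb×4, scnB×4, scnb×4
SsCcNnBb×SsccnnBb grid (16·16=256): SSCcNnBB=4 SSCcNnBb=8 SSCcNnbb=4 SSCcnnBB=4 SSCcnnBb=8 SSCcnnbb=4 SSccNnBB=4 SSccNnBb=8 SSccNnbb=4 SSccnnBB=4 SSccnnBb=8 SSccnnbb=4 SsCcNnBB=8 SsCcNnBb=16 SsCcNnbb=8 SsCcnnBB=8 SsCcnnBb=16 SsCcnnbb=8 SsccNnBB=8 SsccNnBb=16 SsccNnbb=8 SsccnnBB=8 SsccnnBb=16 Ssccnnbb=8 ssCcNnBB=4 ssCcNnBb=8 ssCcNnbb=4 ssCcnnBB=4 ssCcnnBb=8 ssCcnnbb=4 ssccNnBB=4 ssccNnBb=8 ssccNnbb=4 ssccnnBB=4 ssccnnBb=8 ssccnnbb=4
ss C_ N_ bb hits 4/256; gcd=4; 4÷4/256÷4 = 1/64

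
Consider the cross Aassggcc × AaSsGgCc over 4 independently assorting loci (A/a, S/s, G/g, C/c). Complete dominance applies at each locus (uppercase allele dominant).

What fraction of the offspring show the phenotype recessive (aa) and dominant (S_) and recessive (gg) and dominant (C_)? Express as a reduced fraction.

Aassggcc gametes: Asgc×8, asgc×8
AaSsGgCc gametes: ASGC×1, ASGc×1, ASgC×1, ASgc×1, AsGC×1, AsGc×1, AsgC×1, Asgc×1, aSGC×1, aSGc×1, aSgC×1, aSgc×1, asGC×1, asGc×1, asgC×1, asgc×1
Aassggcc×AaSsGgCc grid (16·16=256): AASsGgCc=8 AASsGgcc=8 AASsggCc=8 AASsggcc=8 AAssGgCc=8 AAssGgcc=8 AAssggCc=8 AAssggcc=8 AaSsGgCc=16 AaSsGgcc=16 AaSsggCc=16 AaSsggcc=16 AassGgCc=16 AassGgcc=16 AassggCc=16 Aassggcc=16 aaSsGgCc=8 aaSsGgcc=8 aaSsggCc=8 aaSsggcc=8 aassGgCc=8 aassGgcc=8 aassggCc=8 aassggcc=8
aa S_ gg C_ hits 8/256; gcd=8; 8÷8/256÷8 = 1/32

P(aa S_ gg C_) = 1/32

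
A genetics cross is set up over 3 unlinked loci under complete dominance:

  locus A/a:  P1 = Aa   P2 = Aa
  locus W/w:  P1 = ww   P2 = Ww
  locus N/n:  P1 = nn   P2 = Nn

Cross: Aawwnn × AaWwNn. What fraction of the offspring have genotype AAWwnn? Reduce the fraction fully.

P(AAWwnn) = 1/16

Aawwnn gametes: Awn×4, awn×4
AaWwNn gametes: AWN×1, AWn×1, AwN×1, Awn×1, aWN×1, aWn×1, awN×1, awn×1
Aawwnn×AaWwNn grid (8·8=64): AAWwNn=4 AAWwnn=4 AAwwNn=4 AAwwnn=4 AaWwNn=8 AaWwnn=8 AawwNn=8 Aawwnn=8 aaWwNn=4 aaWwnn=4 aawwNn=4 aawwnn=4
AAWwnn hits 4/64; gcd=4; 4÷4/64÷4 = 1/16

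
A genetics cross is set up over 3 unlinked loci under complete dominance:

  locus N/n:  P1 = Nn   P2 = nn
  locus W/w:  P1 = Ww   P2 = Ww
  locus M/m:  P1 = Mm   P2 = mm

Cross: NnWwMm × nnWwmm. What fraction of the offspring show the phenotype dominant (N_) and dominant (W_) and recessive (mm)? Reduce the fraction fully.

NnWwMm gametes: NWM×1, NWm×1, NwM×1, Nwm×1, nWM×1, nWm×1, nwM×1, nwm×1
nnWwmm gametes: nWm×4, nwm×4
NnWwMm×nnWwmm grid (8·8=64): NnWWMm=4 NnWWmm=4 NnWwMm=8 NnWwmm=8 NnwwMm=4 Nnwwmm=4 nnWWMm=4 nnWWmm=4 nnWwMm=8 nnWwmm=8 nnwwMm=4 nnwwmm=4
N_ W_ mm hits 12/64; gcd=4; 12÷4/64÷4 = 3/16

P(N_ W_ mm) = 3/16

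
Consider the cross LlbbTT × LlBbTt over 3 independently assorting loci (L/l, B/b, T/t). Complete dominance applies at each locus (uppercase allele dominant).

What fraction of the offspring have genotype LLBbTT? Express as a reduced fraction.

P(LLBbTT) = 1/16

LlbbTT gametes: LbT×4, lbT×4
LlBbTt gametes: LBT×1, LBt×1, LbT×1, Lbt×1, lBT×1, lBt×1, lbT×1, lbt×1
LlbbTT×LlBbTt grid (8·8=64): LLBbTT=4 LLBbTt=4 LLbbTT=4 LLbbTt=4 LlBbTT=8 LlBbTt=8 LlbbTT=8 LlbbTt=8 llBbTT=4 llBbTt=4 llbbTT=4 llbbTt=4
LLBbTT hits 4/64; gcd=4; 4÷4/64÷4 = 1/16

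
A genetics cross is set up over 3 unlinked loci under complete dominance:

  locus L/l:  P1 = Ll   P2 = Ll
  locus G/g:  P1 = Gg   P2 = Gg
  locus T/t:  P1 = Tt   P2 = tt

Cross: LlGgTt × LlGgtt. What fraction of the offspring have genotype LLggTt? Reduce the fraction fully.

P(LLggTt) = 1/32

LlGgTt gametes: LGT×1, LGt×1, LgT×1, Lgt×1, lGT×1, lGt×1, lgT×1, lgt×1
LlGgtt gametes: LGt×2, Lgt×2, lGt×2, lgt×2
LlGgTt×LlGgtt grid (8·8=64): LLGGTt=2 LLGGtt=2 LLGgTt=4 LLGgtt=4 LLggTt=2 LLggtt=2 LlGGTt=4 LlGGtt=4 LlGgTt=8 LlGgtt=8 LlggTt=4 Llggtt=4 llGGTt=2 llGGtt=2 llGgTt=4 llGgtt=4 llggTt=2 llggtt=2
LLggTt hits 2/64; gcd=2; 2÷2/64÷2 = 1/32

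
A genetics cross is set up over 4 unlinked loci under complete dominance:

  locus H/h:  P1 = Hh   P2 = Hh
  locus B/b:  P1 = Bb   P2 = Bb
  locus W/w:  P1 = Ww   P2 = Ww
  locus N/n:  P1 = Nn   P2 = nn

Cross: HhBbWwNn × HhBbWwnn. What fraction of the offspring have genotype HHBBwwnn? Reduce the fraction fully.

P(HHBBwwnn) = 1/128

HhBbWwNn gametes: HBWN×1, HBWn×1, HBwN×1, HBwn×1, HbWN×1, HbWn×1, HbwN×1, Hbwn×1, hBWN×1, hBWn×1, hBwN×1, hBwn×1, hbWN×1, hbWn×1, hbwN×1, hbwn×1
HhBbWwnn gametes: HBWn×2, HBwn×2, HbWn×2, Hbwn×2, hBWn×2, hBwn×2, hbWn×2, hbwn×2
HhBbWwNn×HhBbWwnn grid (16·16=256): HHBBWWNn=2 HHBBWWnn=2 HHBBWwNn=4 HHBBWwnn=4 HHBBwwNn=2 HHBBwwnn=2 HHBbWWNn=4 HHBbWWnn=4 HHBbWwNn=8 HHBbWwnn=8 HHBbwwNn=4 HHBbwwnn=4 HHbbWWNn=2 HHbbWWnn=2 HHbbWwNn=4 HHbbWwnn=4 HHbbwwNn=2 HHbbwwnn=2 HhBBWWNn=4 HhBBWWnn=4 HhBBWwNn=8 HhBBWwnn=8 HhBBwwNn=4 HhBBwwnn=4 HhBbWWNn=8 HhBbWWnn=8 HhBbWwNn=16 HhBbWwnn=16 HhBbwwNn=8 HhBbwwnn=8 HhbbWWNn=4 HhbbWWnn=4 HhbbWwNn=8 HhbbWwnn=8 HhbbwwNn=4 Hhbbwwnn=4 hhBBWWNn=2 hhBBWWnn=2 hhBBWwNn=4 hhBBWwnn=4 hhBBwwNn=2 hhBBwwnn=2 hhBbWWNn=4 hhBbWWnn=4 hhBbWwNn=8 hhBbWwnn=8 hhBbwwNn=4 hhBbwwnn=4 hhbbWWNn=2 hhbbWWnn=2 hhbbWwNn=4 hhbbWwnn=4 hhbbwwNn=2 hhbbwwnn=2
HHBBwwnn hits 2/256; gcd=2; 2÷2/256÷2 = 1/128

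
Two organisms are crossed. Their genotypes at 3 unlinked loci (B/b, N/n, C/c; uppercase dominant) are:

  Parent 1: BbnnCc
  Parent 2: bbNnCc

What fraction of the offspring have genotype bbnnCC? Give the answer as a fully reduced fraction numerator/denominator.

P(bbnnCC) = 1/16

BbnnCc gametes: BnC×2, Bnc×2, bnC×2, bnc×2
bbNnCc gametes: bNC×2, bNc×2, bnC×2, bnc×2
BbnnCc×bbNnCc grid (8·8=64): BbNnCC=4 BbNnCc=8 BbNncc=4 BbnnCC=4 BbnnCc=8 Bbnncc=4 bbNnCC=4 bbNnCc=8 bbNncc=4 bbnnCC=4 bbnnCc=8 bbnncc=4
bbnnCC hits 4/64; gcd=4; 4÷4/64÷4 = 1/16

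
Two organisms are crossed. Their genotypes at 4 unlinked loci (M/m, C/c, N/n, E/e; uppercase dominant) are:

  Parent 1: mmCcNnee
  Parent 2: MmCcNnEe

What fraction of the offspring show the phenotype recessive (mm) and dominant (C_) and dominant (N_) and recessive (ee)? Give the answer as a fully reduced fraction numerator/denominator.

mmCcNnee gametes: mCNe×4, mCne×4, mcNe×4, mcne×4
MmCcNnEe gametes: MCNE×1, MCNe×1, MCnE×1, MCne×1, McNE×1, McNe×1, McnE×1, Mcne×1, mCNE×1, mCNe×1, mCnE×1, mCne×1, mcNE×1, mcNe×1, mcnE×1, mcne×1
mmCcNnee×MmCcNnEe grid (16·16=256): MmCCNNEe=4 MmCCNNee=4 MmCCNnEe=8 MmCCNnee=8 MmCCnnEe=4 MmCCnnee=4 MmCcNNEe=8 MmCcNNee=8 MmCcNnEe=16 MmCcNnee=16 MmCcnnEe=8 MmCcnnee=8 MmccNNEe=4 MmccNNee=4 MmccNnEe=8 MmccNnee=8 MmccnnEe=4 Mmccnnee=4 mmCCNNEe=4 mmCCNNee=4 mmCCNnEe=8 mmCCNnee=8 mmCCnnEe=4 mmCCnnee=4 mmCcNNEe=8 mmCcNNee=8 mmCcNnEe=16 mmCcNnee=16 mmCcnnEe=8 mmCcnnee=8 mmccNNEe=4 mmccNNee=4 mmccNnEe=8 mmccNnee=8 mmccnnEe=4 mmccnnee=4
mm C_ N_ ee hits 36/256; gcd=4; 36÷4/256÷4 = 9/64

P(mm C_ N_ ee) = 9/64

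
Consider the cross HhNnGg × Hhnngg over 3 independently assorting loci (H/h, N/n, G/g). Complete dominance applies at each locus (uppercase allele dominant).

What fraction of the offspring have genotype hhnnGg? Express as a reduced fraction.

P(hhnnGg) = 1/16

HhNnGg gametes: HNG×1, HNg×1, HnG×1, Hng×1, hNG×1, hNg×1, hnG×1, hng×1
Hhnngg gametes: Hng×4, hng×4
HhNnGg×Hhnngg grid (8·8=64): HHNnGg=4 HHNngg=4 HHnnGg=4 HHnngg=4 HhNnGg=8 HhNngg=8 HhnnGg=8 Hhnngg=8 hhNnGg=4 hhNngg=4 hhnnGg=4 hhnngg=4
hhnnGg hits 4/64; gcd=4; 4÷4/64÷4 = 1/16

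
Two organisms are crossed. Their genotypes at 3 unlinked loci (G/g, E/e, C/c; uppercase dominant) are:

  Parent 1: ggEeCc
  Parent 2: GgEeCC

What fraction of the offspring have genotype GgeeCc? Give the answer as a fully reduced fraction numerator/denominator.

P(GgeeCc) = 1/16

ggEeCc gametes: gEC×2, gEc×2, geC×2, gec×2
GgEeCC gametes: GEC×2, GeC×2, gEC×2, geC×2
ggEeCc×GgEeCC grid (8·8=64): GgEECC=4 GgEECc=4 GgEeCC=8 GgEeCc=8 GgeeCC=4 GgeeCc=4 ggEECC=4 ggEECc=4 ggEeCC=8 ggEeCc=8 ggeeCC=4 ggeeCc=4
GgeeCc hits 4/64; gcd=4; 4÷4/64÷4 = 1/16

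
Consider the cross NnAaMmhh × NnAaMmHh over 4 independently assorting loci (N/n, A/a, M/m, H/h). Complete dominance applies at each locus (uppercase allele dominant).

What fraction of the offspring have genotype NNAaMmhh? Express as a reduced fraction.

NnAaMmhh gametes: NAMh×2, NAmh×2, NaMh×2, Namh×2, nAMh×2, nAmh×2, naMh×2, namh×2
NnAaMmHh gametes: NAMH×1, NAMh×1, NAmH×1, NAmh×1, NaMH×1, NaMh×1, NamH×1, Namh×1, nAMH×1, nAMh×1, nAmH×1, nAmh×1, naMH×1, naMh×1, namH×1, namh×1
NnAaMmhh×NnAaMmHh grid (16·16=256): NNAAMMHh=2 NNAAMMhh=2 NNAAMmHh=4 NNAAMmhh=4 NNAAmmHh=2 NNAAmmhh=2 NNAaMMHh=4 NNAaMMhh=4 NNAaMmHh=8 NNAaMmhh=8 NNAammHh=4 NNAammhh=4 NNaaMMHh=2 NNaaMMhh=2 NNaaMmHh=4 NNaaMmhh=4 NNaammHh=2 NNaammhh=2 NnAAMMHh=4 NnAAMMhh=4 NnAAMmHh=8 NnAAMmhh=8 NnAAmmHh=4 NnAAmmhh=4 NnAaMMHh=8 NnAaMMhh=8 NnAaMmHh=16 NnAaMmhh=16 NnAammHh=8 NnAammhh=8 NnaaMMHh=4 NnaaMMhh=4 NnaaMmHh=8 NnaaMmhh=8 NnaammHh=4 Nnaammhh=4 nnAAMMHh=2 nnAAMMhh=2 nnAAMmHh=4 nnAAMmhh=4 nnAAmmHh=2 nnAAmmhh=2 nnAaMMHh=4 nnAaMMhh=4 nnAaMmHh=8 nnAaMmhh=8 nnAammHh=4 nnAammhh=4 nnaaMMHh=2 nnaaMMhh=2 nnaaMmHh=4 nnaaMmhh=4 nnaammHh=2 nnaammhh=2
NNAaMmhh hits 8/256; gcd=8; 8÷8/256÷8 = 1/32

P(NNAaMmhh) = 1/32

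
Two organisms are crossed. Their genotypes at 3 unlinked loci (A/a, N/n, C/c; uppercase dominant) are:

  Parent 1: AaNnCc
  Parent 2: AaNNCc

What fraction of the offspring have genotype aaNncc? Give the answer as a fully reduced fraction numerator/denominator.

AaNnCc gametes: ANC×1, ANc×1, AnC×1, Anc×1, aNC×1, aNc×1, anC×1, anc×1
AaNNCc gametes: ANC×2, ANc×2, aNC×2, aNc×2
AaNnCc×AaNNCc grid (8·8=64): AANNCC=2 AANNCc=4 AANNcc=2 AANnCC=2 AANnCc=4 AANncc=2 AaNNCC=4 AaNNCc=8 AaNNcc=4 AaNnCC=4 AaNnCc=8 AaNncc=4 aaNNCC=2 aaNNCc=4 aaNNcc=2 aaNnCC=2 aaNnCc=4 aaNncc=2
aaNncc hits 2/64; gcd=2; 2÷2/64÷2 = 1/32

P(aaNncc) = 1/32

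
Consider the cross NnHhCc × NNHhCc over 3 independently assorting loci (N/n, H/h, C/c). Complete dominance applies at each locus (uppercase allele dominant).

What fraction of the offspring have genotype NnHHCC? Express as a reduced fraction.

P(NnHHCC) = 1/32

NnHhCc gametes: NHC×1, NHc×1, NhC×1, Nhc×1, nHC×1, nHc×1, nhC×1, nhc×1
NNHhCc gametes: NHC×2, NHc×2, NhC×2, Nhc×2
NnHhCc×NNHhCc grid (8·8=64): NNHHCC=2 NNHHCc=4 NNHHcc=2 NNHhCC=4 NNHhCc=8 NNHhcc=4 NNhhCC=2 NNhhCc=4 NNhhcc=2 NnHHCC=2 NnHHCc=4 NnHHcc=2 NnHhCC=4 NnHhCc=8 NnHhcc=4 NnhhCC=2 NnhhCc=4 Nnhhcc=2
NnHHCC hits 2/64; gcd=2; 2÷2/64÷2 = 1/32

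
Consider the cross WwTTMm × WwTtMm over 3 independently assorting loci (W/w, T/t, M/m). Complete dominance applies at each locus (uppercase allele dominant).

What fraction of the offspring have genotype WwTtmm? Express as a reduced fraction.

WwTTMm gametes: WTM×2, WTm×2, wTM×2, wTm×2
WwTtMm gametes: WTM×1, WTm×1, WtM×1, Wtm×1, wTM×1, wTm×1, wtM×1, wtm×1
WwTTMm×WwTtMm grid (8·8=64): WWTTMM=2 WWTTMm=4 WWTTmm=2 WWTtMM=2 WWTtMm=4 WWTtmm=2 WwTTMM=4 WwTTMm=8 WwTTmm=4 WwTtMM=4 WwTtMm=8 WwTtmm=4 wwTTMM=2 wwTTMm=4 wwTTmm=2 wwTtMM=2 wwTtMm=4 wwTtmm=2
WwTtmm hits 4/64; gcd=4; 4÷4/64÷4 = 1/16

P(WwTtmm) = 1/16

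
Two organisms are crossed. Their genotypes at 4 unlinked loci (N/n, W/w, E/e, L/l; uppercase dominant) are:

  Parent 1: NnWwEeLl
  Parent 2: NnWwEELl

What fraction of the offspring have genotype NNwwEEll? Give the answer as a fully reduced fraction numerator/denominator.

P(NNwwEEll) = 1/128

NnWwEeLl gametes: NWEL×1, NWEl×1, NWeL×1, NWel×1, NwEL×1, NwEl×1, NweL×1, Nwel×1, nWEL×1, nWEl×1, nWeL×1, nWel×1, nwEL×1, nwEl×1, nweL×1, nwel×1
NnWwEELl gametes: NWEL×2, NWEl×2, NwEL×2, NwEl×2, nWEL×2, nWEl×2, nwEL×2, nwEl×2
NnWwEeLl×NnWwEELl grid (16·16=256): NNWWEELL=2 NNWWEELl=4 NNWWEEll=2 NNWWEeLL=2 NNWWEeLl=4 NNWWEell=2 NNWwEELL=4 NNWwEELl=8 NNWwEEll=4 NNWwEeLL=4 NNWwEeLl=8 NNWwEell=4 NNwwEELL=2 NNwwEELl=4 NNwwEEll=2 NNwwEeLL=2 NNwwEeLl=4 NNwwEell=2 NnWWEELL=4 NnWWEELl=8 NnWWEEll=4 NnWWEeLL=4 NnWWEeLl=8 NnWWEell=4 NnWwEELL=8 NnWwEELl=16 NnWwEEll=8 NnWwEeLL=8 NnWwEeLl=16 NnWwEell=8 NnwwEELL=4 NnwwEELl=8 NnwwEEll=4 NnwwEeLL=4 NnwwEeLl=8 NnwwEell=4 nnWWEELL=2 nnWWEELl=4 nnWWEEll=2 nnWWEeLL=2 nnWWEeLl=4 nnWWEell=2 nnWwEELL=4 nnWwEELl=8 nnWwEEll=4 nnWwEeLL=4 nnWwEeLl=8 nnWwEell=4 nnwwEELL=2 nnwwEELl=4 nnwwEEll=2 nnwwEeLL=2 nnwwEeLl=4 nnwwEell=2
NNwwEEll hits 2/256; gcd=2; 2÷2/256÷2 = 1/128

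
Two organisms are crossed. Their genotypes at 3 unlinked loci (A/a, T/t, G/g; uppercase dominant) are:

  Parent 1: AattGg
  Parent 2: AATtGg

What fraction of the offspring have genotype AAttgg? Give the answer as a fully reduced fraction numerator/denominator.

P(AAttgg) = 1/16

AattGg gametes: AtG×2, Atg×2, atG×2, atg×2
AATtGg gametes: ATG×2, ATg×2, AtG×2, Atg×2
AattGg×AATtGg grid (8·8=64): AATtGG=4 AATtGg=8 AATtgg=4 AAttGG=4 AAttGg=8 AAttgg=4 AaTtGG=4 AaTtGg=8 AaTtgg=4 AattGG=4 AattGg=8 Aattgg=4
AAttgg hits 4/64; gcd=4; 4÷4/64÷4 = 1/16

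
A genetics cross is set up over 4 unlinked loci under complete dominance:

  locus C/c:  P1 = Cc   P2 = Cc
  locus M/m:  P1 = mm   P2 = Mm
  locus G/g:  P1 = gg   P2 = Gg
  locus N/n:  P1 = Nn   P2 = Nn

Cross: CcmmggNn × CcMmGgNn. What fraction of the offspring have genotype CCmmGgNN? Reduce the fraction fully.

P(CCmmGgNN) = 1/64

CcmmggNn gametes: CmgN×4, Cmgn×4, cmgN×4, cmgn×4
CcMmGgNn gametes: CMGN×1, CMGn×1, CMgN×1, CMgn×1, CmGN×1, CmGn×1, CmgN×1, Cmgn×1, cMGN×1, cMGn×1, cMgN×1, cMgn×1, cmGN×1, cmGn×1, cmgN×1, cmgn×1
CcmmggNn×CcMmGgNn grid (16·16=256): CCMmGgNN=4 CCMmGgNn=8 CCMmGgnn=4 CCMmggNN=4 CCMmggNn=8 CCMmggnn=4 CCmmGgNN=4 CCmmGgNn=8 CCmmGgnn=4 CCmmggNN=4 CCmmggNn=8 CCmmggnn=4 CcMmGgNN=8 CcMmGgNn=16 CcMmGgnn=8 CcMmggNN=8 CcMmggNn=16 CcMmggnn=8 CcmmGgNN=8 CcmmGgNn=16 CcmmGgnn=8 CcmmggNN=8 CcmmggNn=16 Ccmmggnn=8 ccMmGgNN=4 ccMmGgNn=8 ccMmGgnn=4 ccMmggNN=4 ccMmggNn=8 ccMmggnn=4 ccmmGgNN=4 ccmmGgNn=8 ccmmGgnn=4 ccmmggNN=4 ccmmggNn=8 ccmmggnn=4
CCmmGgNN hits 4/256; gcd=4; 4÷4/256÷4 = 1/64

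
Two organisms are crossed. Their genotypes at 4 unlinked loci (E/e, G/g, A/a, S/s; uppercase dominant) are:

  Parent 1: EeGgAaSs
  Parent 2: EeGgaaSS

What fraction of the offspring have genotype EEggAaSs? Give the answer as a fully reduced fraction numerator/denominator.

EeGgAaSs gametes: EGAS×1, EGAs×1, EGaS×1, EGas×1, EgAS×1, EgAs×1, EgaS×1, Egas×1, eGAS×1, eGAs×1, eGaS×1, eGas×1, egAS×1, egAs×1, egaS×1, egas×1
EeGgaaSS gametes: EGaS×4, EgaS×4, eGaS×4, egaS×4
EeGgAaSs×EeGgaaSS grid (16·16=256): EEGGAaSS=4 EEGGAaSs=4 EEGGaaSS=4 EEGGaaSs=4 EEGgAaSS=8 EEGgAaSs=8 EEGgaaSS=8 EEGgaaSs=8 EEggAaSS=4 EEggAaSs=4 EEggaaSS=4 EEggaaSs=4 EeGGAaSS=8 EeGGAaSs=8 EeGGaaSS=8 EeGGaaSs=8 EeGgAaSS=16 EeGgAaSs=16 EeGgaaSS=16 EeGgaaSs=16 EeggAaSS=8 EeggAaSs=8 EeggaaSS=8 EeggaaSs=8 eeGGAaSS=4 eeGGAaSs=4 eeGGaaSS=4 eeGGaaSs=4 eeGgAaSS=8 eeGgAaSs=8 eeGgaaSS=8 eeGgaaSs=8 eeggAaSS=4 eeggAaSs=4 eeggaaSS=4 eeggaaSs=4
EEggAaSs hits 4/256; gcd=4; 4÷4/256÷4 = 1/64

P(EEggAaSs) = 1/64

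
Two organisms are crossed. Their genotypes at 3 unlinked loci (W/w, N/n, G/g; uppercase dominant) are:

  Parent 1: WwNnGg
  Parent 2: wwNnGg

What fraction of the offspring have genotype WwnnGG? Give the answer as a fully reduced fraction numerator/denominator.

P(WwnnGG) = 1/32

WwNnGg gametes: WNG×1, WNg×1, WnG×1, Wng×1, wNG×1, wNg×1, wnG×1, wng×1
wwNnGg gametes: wNG×2, wNg×2, wnG×2, wng×2
WwNnGg×wwNnGg grid (8·8=64): WwNNGG=2 WwNNGg=4 WwNNgg=2 WwNnGG=4 WwNnGg=8 WwNngg=4 WwnnGG=2 WwnnGg=4 Wwnngg=2 wwNNGG=2 wwNNGg=4 wwNNgg=2 wwNnGG=4 wwNnGg=8 wwNngg=4 wwnnGG=2 wwnnGg=4 wwnngg=2
WwnnGG hits 2/64; gcd=2; 2÷2/64÷2 = 1/32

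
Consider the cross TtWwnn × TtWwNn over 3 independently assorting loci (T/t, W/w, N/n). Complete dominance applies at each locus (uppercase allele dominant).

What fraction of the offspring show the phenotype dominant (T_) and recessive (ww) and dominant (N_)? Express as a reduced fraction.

TtWwnn gametes: TWn×2, Twn×2, tWn×2, twn×2
TtWwNn gametes: TWN×1, TWn×1, TwN×1, Twn×1, tWN×1, tWn×1, twN×1, twn×1
TtWwnn×TtWwNn grid (8·8=64): TTWWNn=2 TTWWnn=2 TTWwNn=4 TTWwnn=4 TTwwNn=2 TTwwnn=2 TtWWNn=4 TtWWnn=4 TtWwNn=8 TtWwnn=8 TtwwNn=4 Ttwwnn=4 ttWWNn=2 ttWWnn=2 ttWwNn=4 ttWwnn=4 ttwwNn=2 ttwwnn=2
T_ ww N_ hits 6/64; gcd=2; 6÷2/64÷2 = 3/32

P(T_ ww N_) = 3/32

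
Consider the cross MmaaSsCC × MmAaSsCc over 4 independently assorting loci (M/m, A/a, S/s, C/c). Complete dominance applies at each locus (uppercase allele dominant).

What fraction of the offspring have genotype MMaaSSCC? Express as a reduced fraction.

MmaaSsCC gametes: MaSC×4, MasC×4, maSC×4, masC×4
MmAaSsCc gametes: MASC×1, MASc×1, MAsC×1, MAsc×1, MaSC×1, MaSc×1, MasC×1, Masc×1, mASC×1, mASc×1, mAsC×1, mAsc×1, maSC×1, maSc×1, masC×1, masc×1
MmaaSsCC×MmAaSsCc grid (16·16=256): MMAaSSCC=4 MMAaSSCc=4 MMAaSsCC=8 MMAaSsCc=8 MMAassCC=4 MMAassCc=4 MMaaSSCC=4 MMaaSSCc=4 MMaaSsCC=8 MMaaSsCc=8 MMaassCC=4 MMaassCc=4 MmAaSSCC=8 MmAaSSCc=8 MmAaSsCC=16 MmAaSsCc=16 MmAassCC=8 MmAassCc=8 MmaaSSCC=8 MmaaSSCc=8 MmaaSsCC=16 MmaaSsCc=16 MmaassCC=8 MmaassCc=8 mmAaSSCC=4 mmAaSSCc=4 mmAaSsCC=8 mmAaSsCc=8 mmAassCC=4 mmAassCc=4 mmaaSSCC=4 mmaaSSCc=4 mmaaSsCC=8 mmaaSsCc=8 mmaassCC=4 mmaassCc=4
MMaaSSCC hits 4/256; gcd=4; 4÷4/256÷4 = 1/64

P(MMaaSSCC) = 1/64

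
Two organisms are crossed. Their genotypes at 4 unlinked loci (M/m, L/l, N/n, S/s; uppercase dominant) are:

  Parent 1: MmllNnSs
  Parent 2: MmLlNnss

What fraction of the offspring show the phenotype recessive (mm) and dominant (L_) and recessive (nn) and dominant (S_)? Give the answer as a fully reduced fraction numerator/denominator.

MmllNnSs gametes: MlNS×2, MlNs×2, MlnS×2, Mlns×2, mlNS×2, mlNs×2, mlnS×2, mlns×2
MmLlNnss gametes: MLNs×2, MLns×2, MlNs×2, Mlns×2, mLNs×2, mLns×2, mlNs×2, mlns×2
MmllNnSs×MmLlNnss grid (16·16=256): MMLlNNSs=4 MMLlNNss=4 MMLlNnSs=8 MMLlNnss=8 MMLlnnSs=4 MMLlnnss=4 MMllNNSs=4 MMllNNss=4 MMllNnSs=8 MMllNnss=8 MMllnnSs=4 MMllnnss=4 MmLlNNSs=8 MmLlNNss=8 MmLlNnSs=16 MmLlNnss=16 MmLlnnSs=8 MmLlnnss=8 MmllNNSs=8 MmllNNss=8 MmllNnSs=16 MmllNnss=16 MmllnnSs=8 Mmllnnss=8 mmLlNNSs=4 mmLlNNss=4 mmLlNnSs=8 mmLlNnss=8 mmLlnnSs=4 mmLlnnss=4 mmllNNSs=4 mmllNNss=4 mmllNnSs=8 mmllNnss=8 mmllnnSs=4 mmllnnss=4
mm L_ nn S_ hits 4/256; gcd=4; 4÷4/256÷4 = 1/64

P(mm L_ nn S_) = 1/64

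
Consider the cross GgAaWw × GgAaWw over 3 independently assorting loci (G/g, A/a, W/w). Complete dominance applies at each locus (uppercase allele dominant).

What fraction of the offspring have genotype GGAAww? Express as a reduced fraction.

P(GGAAww) = 1/64

GgAaWw gametes: GAW×1, GAw×1, GaW×1, Gaw×1, gAW×1, gAw×1, gaW×1, gaw×1
GgAaWw gametes: GAW×1, GAw×1, GaW×1, Gaw×1, gAW×1, gAw×1, gaW×1, gaw×1
GgAaWw×GgAaWw grid (8·8=64): GGAAWW=1 GGAAWw=2 GGAAww=1 GGAaWW=2 GGAaWw=4 GGAaww=2 GGaaWW=1 GGaaWw=2 GGaaww=1 GgAAWW=2 GgAAWw=4 GgAAww=2 GgAaWW=4 GgAaWw=8 GgAaww=4 GgaaWW=2 GgaaWw=4 Ggaaww=2 ggAAWW=1 ggAAWw=2 ggAAww=1 ggAaWW=2 ggAaWw=4 ggAaww=2 ggaaWW=1 ggaaWw=2 ggaaww=1
GGAAww hits 1/64; gcd=1; 1÷1/64÷1 = 1/64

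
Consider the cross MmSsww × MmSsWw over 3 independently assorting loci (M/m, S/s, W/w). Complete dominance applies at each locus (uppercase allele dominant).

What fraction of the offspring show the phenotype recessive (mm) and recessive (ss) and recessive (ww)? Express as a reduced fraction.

P(mm ss ww) = 1/32

MmSsww gametes: MSw×2, Msw×2, mSw×2, msw×2
MmSsWw gametes: MSW×1, MSw×1, MsW×1, Msw×1, mSW×1, mSw×1, msW×1, msw×1
MmSsww×MmSsWw grid (8·8=64): MMSSWw=2 MMSSww=2 MMSsWw=4 MMSsww=4 MMssWw=2 MMssww=2 MmSSWw=4 MmSSww=4 MmSsWw=8 MmSsww=8 MmssWw=4 Mmssww=4 mmSSWw=2 mmSSww=2 mmSsWw=4 mmSsww=4 mmssWw=2 mmssww=2
mm ss ww hits 2/64; gcd=2; 2÷2/64÷2 = 1/32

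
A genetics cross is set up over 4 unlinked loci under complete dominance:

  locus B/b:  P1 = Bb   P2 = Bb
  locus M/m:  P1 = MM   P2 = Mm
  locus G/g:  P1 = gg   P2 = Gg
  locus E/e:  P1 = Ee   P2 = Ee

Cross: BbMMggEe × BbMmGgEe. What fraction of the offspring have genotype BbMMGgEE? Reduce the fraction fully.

P(BbMMGgEE) = 1/32

BbMMggEe gametes: BMgE×4, BMge×4, bMgE×4, bMge×4
BbMmGgEe gametes: BMGE×1, BMGe×1, BMgE×1, BMge×1, BmGE×1, BmGe×1, BmgE×1, Bmge×1, bMGE×1, bMGe×1, bMgE×1, bMge×1, bmGE×1, bmGe×1, bmgE×1, bmge×1
BbMMggEe×BbMmGgEe grid (16·16=256): BBMMGgEE=4 BBMMGgEe=8 BBMMGgee=4 BBMMggEE=4 BBMMggEe=8 BBMMggee=4 BBMmGgEE=4 BBMmGgEe=8 BBMmGgee=4 BBMmggEE=4 BBMmggEe=8 BBMmggee=4 BbMMGgEE=8 BbMMGgEe=16 BbMMGgee=8 BbMMggEE=8 BbMMggEe=16 BbMMggee=8 BbMmGgEE=8 BbMmGgEe=16 BbMmGgee=8 BbMmggEE=8 BbMmggEe=16 BbMmggee=8 bbMMGgEE=4 bbMMGgEe=8 bbMMGgee=4 bbMMggEE=4 bbMMggEe=8 bbMMggee=4 bbMmGgEE=4 bbMmGgEe=8 bbMmGgee=4 bbMmggEE=4 bbMmggEe=8 bbMmggee=4
BbMMGgEE hits 8/256; gcd=8; 8÷8/256÷8 = 1/32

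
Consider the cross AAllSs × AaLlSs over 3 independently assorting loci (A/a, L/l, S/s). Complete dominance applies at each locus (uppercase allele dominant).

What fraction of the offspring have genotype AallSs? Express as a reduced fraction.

P(AallSs) = 1/8

AAllSs gametes: AlS×4, Als×4
AaLlSs gametes: ALS×1, ALs×1, AlS×1, Als×1, aLS×1, aLs×1, alS×1, als×1
AAllSs×AaLlSs grid (8·8=64): AALlSS=4 AALlSs=8 AALlss=4 AAllSS=4 AAllSs=8 AAllss=4 AaLlSS=4 AaLlSs=8 AaLlss=4 AallSS=4 AallSs=8 Aallss=4
AallSs hits 8/64; gcd=8; 8÷8/64÷8 = 1/8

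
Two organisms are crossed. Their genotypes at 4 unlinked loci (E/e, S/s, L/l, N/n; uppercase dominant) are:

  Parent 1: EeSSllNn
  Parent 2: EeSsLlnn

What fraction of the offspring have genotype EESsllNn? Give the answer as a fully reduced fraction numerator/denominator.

P(EESsllNn) = 1/32

EeSSllNn gametes: ESlN×4, ESln×4, eSlN×4, eSln×4
EeSsLlnn gametes: ESLn×2, ESln×2, EsLn×2, Esln×2, eSLn×2, eSln×2, esLn×2, esln×2
EeSSllNn×EeSsLlnn grid (16·16=256): EESSLlNn=8 EESSLlnn=8 EESSllNn=8 EESSllnn=8 EESsLlNn=8 EESsLlnn=8 EESsllNn=8 EESsllnn=8 EeSSLlNn=16 EeSSLlnn=16 EeSSllNn=16 EeSSllnn=16 EeSsLlNn=16 EeSsLlnn=16 EeSsllNn=16 EeSsllnn=16 eeSSLlNn=8 eeSSLlnn=8 eeSSllNn=8 eeSSllnn=8 eeSsLlNn=8 eeSsLlnn=8 eeSsllNn=8 eeSsllnn=8
EESsllNn hits 8/256; gcd=8; 8÷8/256÷8 = 1/32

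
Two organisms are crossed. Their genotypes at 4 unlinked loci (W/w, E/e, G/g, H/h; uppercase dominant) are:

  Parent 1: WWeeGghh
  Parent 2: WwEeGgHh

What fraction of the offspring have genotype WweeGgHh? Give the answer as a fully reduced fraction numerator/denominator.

P(WweeGgHh) = 1/16

WWeeGghh gametes: WeGh×8, Wegh×8
WwEeGgHh gametes: WEGH×1, WEGh×1, WEgH×1, WEgh×1, WeGH×1, WeGh×1, WegH×1, Wegh×1, wEGH×1, wEGh×1, wEgH×1, wEgh×1, weGH×1, weGh×1, wegH×1, wegh×1
WWeeGghh×WwEeGgHh grid (16·16=256): WWEeGGHh=8 WWEeGGhh=8 WWEeGgHh=16 WWEeGghh=16 WWEeggHh=8 WWEegghh=8 WWeeGGHh=8 WWeeGGhh=8 WWeeGgHh=16 WWeeGghh=16 WWeeggHh=8 WWeegghh=8 WwEeGGHh=8 WwEeGGhh=8 WwEeGgHh=16 WwEeGghh=16 WwEeggHh=8 WwEegghh=8 WweeGGHh=8 WweeGGhh=8 WweeGgHh=16 WweeGghh=16 WweeggHh=8 Wweegghh=8
WweeGgHh hits 16/256; gcd=16; 16÷16/256÷16 = 1/16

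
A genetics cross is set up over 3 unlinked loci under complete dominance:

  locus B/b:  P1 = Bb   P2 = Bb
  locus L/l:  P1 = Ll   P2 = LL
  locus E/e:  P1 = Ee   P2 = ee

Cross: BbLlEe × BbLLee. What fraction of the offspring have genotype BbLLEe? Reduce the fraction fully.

BbLlEe gametes: BLE×1, BLe×1, BlE×1, Ble×1, bLE×1, bLe×1, blE×1, ble×1
BbLLee gametes: BLe×4, bLe×4
BbLlEe×BbLLee grid (8·8=64): BBLLEe=4 BBLLee=4 BBLlEe=4 BBLlee=4 BbLLEe=8 BbLLee=8 BbLlEe=8 BbLlee=8 bbLLEe=4 bbLLee=4 bbLlEe=4 bbLlee=4
BbLLEe hits 8/64; gcd=8; 8÷8/64÷8 = 1/8

P(BbLLEe) = 1/8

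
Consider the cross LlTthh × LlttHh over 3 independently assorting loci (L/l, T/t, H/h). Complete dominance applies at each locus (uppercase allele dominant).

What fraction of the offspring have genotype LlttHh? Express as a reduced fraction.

LlTthh gametes: LTh×2, Lth×2, lTh×2, lth×2
LlttHh gametes: LtH×2, Lth×2, ltH×2, lth×2
LlTthh×LlttHh grid (8·8=64): LLTtHh=4 LLTthh=4 LLttHh=4 LLtthh=4 LlTtHh=8 LlTthh=8 LlttHh=8 Lltthh=8 llTtHh=4 llTthh=4 llttHh=4 lltthh=4
LlttHh hits 8/64; gcd=8; 8÷8/64÷8 = 1/8

P(LlttHh) = 1/8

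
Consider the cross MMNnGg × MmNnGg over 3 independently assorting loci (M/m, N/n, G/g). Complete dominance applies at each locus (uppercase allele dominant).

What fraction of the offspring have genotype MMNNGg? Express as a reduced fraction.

MMNnGg gametes: MNG×2, MNg×2, MnG×2, Mng×2
MmNnGg gametes: MNG×1, MNg×1, MnG×1, Mng×1, mNG×1, mNg×1, mnG×1, mng×1
MMNnGg×MmNnGg grid (8·8=64): MMNNGG=2 MMNNGg=4 MMNNgg=2 MMNnGG=4 MMNnGg=8 MMNngg=4 MMnnGG=2 MMnnGg=4 MMnngg=2 MmNNGG=2 MmNNGg=4 MmNNgg=2 MmNnGG=4 MmNnGg=8 MmNngg=4 MmnnGG=2 MmnnGg=4 Mmnngg=2
MMNNGg hits 4/64; gcd=4; 4÷4/64÷4 = 1/16

P(MMNNGg) = 1/16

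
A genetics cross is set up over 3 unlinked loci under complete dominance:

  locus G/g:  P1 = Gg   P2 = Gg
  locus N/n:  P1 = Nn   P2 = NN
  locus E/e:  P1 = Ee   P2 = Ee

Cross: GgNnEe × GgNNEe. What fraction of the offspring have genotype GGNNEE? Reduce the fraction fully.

GgNnEe gametes: GNE×1, GNe×1, GnE×1, Gne×1, gNE×1, gNe×1, gnE×1, gne×1
GgNNEe gametes: GNE×2, GNe×2, gNE×2, gNe×2
GgNnEe×GgNNEe grid (8·8=64): GGNNEE=2 GGNNEe=4 GGNNee=2 GGNnEE=2 GGNnEe=4 GGNnee=2 GgNNEE=4 GgNNEe=8 GgNNee=4 GgNnEE=4 GgNnEe=8 GgNnee=4 ggNNEE=2 ggNNEe=4 ggNNee=2 ggNnEE=2 ggNnEe=4 ggNnee=2
GGNNEE hits 2/64; gcd=2; 2÷2/64÷2 = 1/32

P(GGNNEE) = 1/32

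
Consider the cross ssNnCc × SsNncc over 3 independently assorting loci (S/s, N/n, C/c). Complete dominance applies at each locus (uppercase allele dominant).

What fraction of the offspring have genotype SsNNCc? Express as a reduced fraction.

ssNnCc gametes: sNC×2, sNc×2, snC×2, snc×2
SsNncc gametes: SNc×2, Snc×2, sNc×2, snc×2
ssNnCc×SsNncc grid (8·8=64): SsNNCc=4 SsNNcc=4 SsNnCc=8 SsNncc=8 SsnnCc=4 Ssnncc=4 ssNNCc=4 ssNNcc=4 ssNnCc=8 ssNncc=8 ssnnCc=4 ssnncc=4
SsNNCc hits 4/64; gcd=4; 4÷4/64÷4 = 1/16

P(SsNNCc) = 1/16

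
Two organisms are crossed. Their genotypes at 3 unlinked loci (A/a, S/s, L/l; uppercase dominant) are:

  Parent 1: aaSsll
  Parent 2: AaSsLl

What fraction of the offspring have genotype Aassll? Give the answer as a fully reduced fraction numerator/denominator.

aaSsll gametes: aSl×4, asl×4
AaSsLl gametes: ASL×1, ASl×1, AsL×1, Asl×1, aSL×1, aSl×1, asL×1, asl×1
aaSsll×AaSsLl grid (8·8=64): AaSSLl=4 AaSSll=4 AaSsLl=8 AaSsll=8 AassLl=4 Aassll=4 aaSSLl=4 aaSSll=4 aaSsLl=8 aaSsll=8 aassLl=4 aassll=4
Aassll hits 4/64; gcd=4; 4÷4/64÷4 = 1/16

P(Aassll) = 1/16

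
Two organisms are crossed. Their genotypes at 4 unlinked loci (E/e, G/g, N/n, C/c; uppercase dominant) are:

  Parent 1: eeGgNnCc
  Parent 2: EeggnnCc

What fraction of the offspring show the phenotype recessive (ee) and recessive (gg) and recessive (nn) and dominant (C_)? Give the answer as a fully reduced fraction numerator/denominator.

eeGgNnCc gametes: eGNC×2, eGNc×2, eGnC×2, eGnc×2, egNC×2, egNc×2, egnC×2, egnc×2
EeggnnCc gametes: EgnC×4, Egnc×4, egnC×4, egnc×4
eeGgNnCc×EeggnnCc grid (16·16=256): EeGgNnCC=8 EeGgNnCc=16 EeGgNncc=8 EeGgnnCC=8 EeGgnnCc=16 EeGgnncc=8 EeggNnCC=8 EeggNnCc=16 EeggNncc=8 EeggnnCC=8 EeggnnCc=16 Eeggnncc=8 eeGgNnCC=8 eeGgNnCc=16 eeGgNncc=8 eeGgnnCC=8 eeGgnnCc=16 eeGgnncc=8 eeggNnCC=8 eeggNnCc=16 eeggNncc=8 eeggnnCC=8 eeggnnCc=16 eeggnncc=8
ee gg nn C_ hits 24/256; gcd=8; 24÷8/256÷8 = 3/32

P(ee gg nn C_) = 3/32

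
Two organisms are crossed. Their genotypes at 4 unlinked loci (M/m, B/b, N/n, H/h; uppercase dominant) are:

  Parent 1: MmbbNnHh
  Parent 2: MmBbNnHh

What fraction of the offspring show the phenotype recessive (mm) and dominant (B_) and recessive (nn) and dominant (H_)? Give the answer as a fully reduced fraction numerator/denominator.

MmbbNnHh gametes: MbNH×2, MbNh×2, MbnH×2, Mbnh×2, mbNH×2, mbNh×2, mbnH×2, mbnh×2
MmBbNnHh gametes: MBNH×1, MBNh×1, MBnH×1, MBnh×1, MbNH×1, MbNh×1, MbnH×1, Mbnh×1, mBNH×1, mBNh×1, mBnH×1, mBnh×1, mbNH×1, mbNh×1, mbnH×1, mbnh×1
MmbbNnHh×MmBbNnHh grid (16·16=256): MMBbNNHH=2 MMBbNNHh=4 MMBbNNhh=2 MMBbNnHH=4 MMBbNnHh=8 MMBbNnhh=4 MMBbnnHH=2 MMBbnnHh=4 MMBbnnhh=2 MMbbNNHH=2 MMbbNNHh=4 MMbbNNhh=2 MMbbNnHH=4 MMbbNnHh=8 MMbbNnhh=4 MMbbnnHH=2 MMbbnnHh=4 MMbbnnhh=2 MmBbNNHH=4 MmBbNNHh=8 MmBbNNhh=4 MmBbNnHH=8 MmBbNnHh=16 MmBbNnhh=8 MmBbnnHH=4 MmBbnnHh=8 MmBbnnhh=4 MmbbNNHH=4 MmbbNNHh=8 MmbbNNhh=4 MmbbNnHH=8 MmbbNnHh=16 MmbbNnhh=8 MmbbnnHH=4 MmbbnnHh=8 Mmbbnnhh=4 mmBbNNHH=2 mmBbNNHh=4 mmBbNNhh=2 mmBbNnHH=4 mmBbNnHh=8 mmBbNnhh=4 mmBbnnHH=2 mmBbnnHh=4 mmBbnnhh=2 mmbbNNHH=2 mmbbNNHh=4 mmbbNNhh=2 mmbbNnHH=4 mmbbNnHh=8 mmbbNnhh=4 mmbbnnHH=2 mmbbnnHh=4 mmbbnnhh=2
mm B_ nn H_ hits 6/256; gcd=2; 6÷2/256÷2 = 3/128

P(mm B_ nn H_) = 3/128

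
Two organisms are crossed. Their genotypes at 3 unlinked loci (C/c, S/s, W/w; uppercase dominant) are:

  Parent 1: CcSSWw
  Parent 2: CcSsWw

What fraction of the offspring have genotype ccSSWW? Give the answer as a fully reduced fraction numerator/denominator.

P(ccSSWW) = 1/32

CcSSWw gametes: CSW×2, CSw×2, cSW×2, cSw×2
CcSsWw gametes: CSW×1, CSw×1, CsW×1, Csw×1, cSW×1, cSw×1, csW×1, csw×1
CcSSWw×CcSsWw grid (8·8=64): CCSSWW=2 CCSSWw=4 CCSSww=2 CCSsWW=2 CCSsWw=4 CCSsww=2 CcSSWW=4 CcSSWw=8 CcSSww=4 CcSsWW=4 CcSsWw=8 CcSsww=4 ccSSWW=2 ccSSWw=4 ccSSww=2 ccSsWW=2 ccSsWw=4 ccSsww=2
ccSSWW hits 2/64; gcd=2; 2÷2/64÷2 = 1/32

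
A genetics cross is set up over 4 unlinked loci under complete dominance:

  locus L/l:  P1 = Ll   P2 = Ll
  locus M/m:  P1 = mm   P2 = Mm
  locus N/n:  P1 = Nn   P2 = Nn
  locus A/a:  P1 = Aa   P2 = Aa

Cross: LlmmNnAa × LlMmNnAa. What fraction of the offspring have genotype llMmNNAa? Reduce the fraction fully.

P(llMmNNAa) = 1/64

LlmmNnAa gametes: LmNA×2, LmNa×2, LmnA×2, Lmna×2, lmNA×2, lmNa×2, lmnA×2, lmna×2
LlMmNnAa gametes: LMNA×1, LMNa×1, LMnA×1, LMna×1, LmNA×1, LmNa×1, LmnA×1, Lmna×1, lMNA×1, lMNa×1, lMnA×1, lMna×1, lmNA×1, lmNa×1, lmnA×1, lmna×1
LlmmNnAa×LlMmNnAa grid (16·16=256): LLMmNNAA=2 LLMmNNAa=4 LLMmNNaa=2 LLMmNnAA=4 LLMmNnAa=8 LLMmNnaa=4 LLMmnnAA=2 LLMmnnAa=4 LLMmnnaa=2 LLmmNNAA=2 LLmmNNAa=4 LLmmNNaa=2 LLmmNnAA=4 LLmmNnAa=8 LLmmNnaa=4 LLmmnnAA=2 LLmmnnAa=4 LLmmnnaa=2 LlMmNNAA=4 LlMmNNAa=8 LlMmNNaa=4 LlMmNnAA=8 LlMmNnAa=16 LlMmNnaa=8 LlMmnnAA=4 LlMmnnAa=8 LlMmnnaa=4 LlmmNNAA=4 LlmmNNAa=8 LlmmNNaa=4 LlmmNnAA=8 LlmmNnAa=16 LlmmNnaa=8 LlmmnnAA=4 LlmmnnAa=8 Llmmnnaa=4 llMmNNAA=2 llMmNNAa=4 llMmNNaa=2 llMmNnAA=4 llMmNnAa=8 llMmNnaa=4 llMmnnAA=2 llMmnnAa=4 llMmnnaa=2 llmmNNAA=2 llmmNNAa=4 llmmNNaa=2 llmmNnAA=4 llmmNnAa=8 llmmNnaa=4 llmmnnAA=2 llmmnnAa=4 llmmnnaa=2
llMmNNAa hits 4/256; gcd=4; 4÷4/256÷4 = 1/64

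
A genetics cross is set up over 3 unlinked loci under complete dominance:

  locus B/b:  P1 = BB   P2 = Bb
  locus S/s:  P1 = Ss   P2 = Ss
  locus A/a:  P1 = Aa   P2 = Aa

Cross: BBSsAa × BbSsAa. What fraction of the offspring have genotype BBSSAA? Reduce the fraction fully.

P(BBSSAA) = 1/32

BBSsAa gametes: BSA×2, BSa×2, BsA×2, Bsa×2
BbSsAa gametes: BSA×1, BSa×1, BsA×1, Bsa×1, bSA×1, bSa×1, bsA×1, bsa×1
BBSsAa×BbSsAa grid (8·8=64): BBSSAA=2 BBSSAa=4 BBSSaa=2 BBSsAA=4 BBSsAa=8 BBSsaa=4 BBssAA=2 BBssAa=4 BBssaa=2 BbSSAA=2 BbSSAa=4 BbSSaa=2 BbSsAA=4 BbSsAa=8 BbSsaa=4 BbssAA=2 BbssAa=4 Bbssaa=2
BBSSAA hits 2/64; gcd=2; 2÷2/64÷2 = 1/32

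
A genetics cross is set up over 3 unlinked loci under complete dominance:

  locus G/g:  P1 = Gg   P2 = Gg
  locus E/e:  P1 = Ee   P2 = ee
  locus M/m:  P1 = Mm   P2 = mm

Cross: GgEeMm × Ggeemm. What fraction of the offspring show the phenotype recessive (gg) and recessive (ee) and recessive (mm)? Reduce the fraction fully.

GgEeMm gametes: GEM×1, GEm×1, GeM×1, Gem×1, gEM×1, gEm×1, geM×1, gem×1
Ggeemm gametes: Gem×4, gem×4
GgEeMm×Ggeemm grid (8·8=64): GGEeMm=4 GGEemm=4 GGeeMm=4 GGeemm=4 GgEeMm=8 GgEemm=8 GgeeMm=8 Ggeemm=8 ggEeMm=4 ggEemm=4 ggeeMm=4 ggeemm=4
gg ee mm hits 4/64; gcd=4; 4÷4/64÷4 = 1/16

P(gg ee mm) = 1/16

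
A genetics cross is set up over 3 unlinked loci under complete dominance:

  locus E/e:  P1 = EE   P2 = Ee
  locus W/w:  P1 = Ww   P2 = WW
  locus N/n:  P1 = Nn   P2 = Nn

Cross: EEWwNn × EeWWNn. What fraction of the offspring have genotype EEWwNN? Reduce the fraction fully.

EEWwNn gametes: EWN×2, EWn×2, EwN×2, Ewn×2
EeWWNn gametes: EWN×2, EWn×2, eWN×2, eWn×2
EEWwNn×EeWWNn grid (8·8=64): EEWWNN=4 EEWWNn=8 EEWWnn=4 EEWwNN=4 EEWwNn=8 EEWwnn=4 EeWWNN=4 EeWWNn=8 EeWWnn=4 EeWwNN=4 EeWwNn=8 EeWwnn=4
EEWwNN hits 4/64; gcd=4; 4÷4/64÷4 = 1/16

P(EEWwNN) = 1/16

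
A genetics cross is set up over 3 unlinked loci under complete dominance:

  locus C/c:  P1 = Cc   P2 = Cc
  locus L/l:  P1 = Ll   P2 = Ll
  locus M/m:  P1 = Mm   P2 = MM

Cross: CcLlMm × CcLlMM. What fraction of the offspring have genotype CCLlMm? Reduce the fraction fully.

CcLlMm gametes: CLM×1, CLm×1, ClM×1, Clm×1, cLM×1, cLm×1, clM×1, clm×1
CcLlMM gametes: CLM×2, ClM×2, cLM×2, clM×2
CcLlMm×CcLlMM grid (8·8=64): CCLLMM=2 CCLLMm=2 CCLlMM=4 CCLlMm=4 CCllMM=2 CCllMm=2 CcLLMM=4 CcLLMm=4 CcLlMM=8 CcLlMm=8 CcllMM=4 CcllMm=4 ccLLMM=2 ccLLMm=2 ccLlMM=4 ccLlMm=4 ccllMM=2 ccllMm=2
CCLlMm hits 4/64; gcd=4; 4÷4/64÷4 = 1/16

P(CCLlMm) = 1/16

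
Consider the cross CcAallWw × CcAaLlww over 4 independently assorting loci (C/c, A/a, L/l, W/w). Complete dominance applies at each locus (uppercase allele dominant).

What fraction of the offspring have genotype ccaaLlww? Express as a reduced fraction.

CcAallWw gametes: CAlW×2, CAlw×2, CalW×2, Calw×2, cAlW×2, cAlw×2, calW×2, calw×2
CcAaLlww gametes: CALw×2, CAlw×2, CaLw×2, Calw×2, cALw×2, cAlw×2, caLw×2, calw×2
CcAallWw×CcAaLlww grid (16·16=256): CCAALlWw=4 CCAALlww=4 CCAAllWw=4 CCAAllww=4 CCAaLlWw=8 CCAaLlww=8 CCAallWw=8 CCAallww=8 CCaaLlWw=4 CCaaLlww=4 CCaallWw=4 CCaallww=4 CcAALlWw=8 CcAALlww=8 CcAAllWw=8 CcAAllww=8 CcAaLlWw=16 CcAaLlww=16 CcAallWw=16 CcAallww=16 CcaaLlWw=8 CcaaLlww=8 CcaallWw=8 Ccaallww=8 ccAALlWw=4 ccAALlww=4 ccAAllWw=4 ccAAllww=4 ccAaLlWw=8 ccAaLlww=8 ccAallWw=8 ccAallww=8 ccaaLlWw=4 ccaaLlww=4 ccaallWw=4 ccaallww=4
ccaaLlww hits 4/256; gcd=4; 4÷4/256÷4 = 1/64

P(ccaaLlww) = 1/64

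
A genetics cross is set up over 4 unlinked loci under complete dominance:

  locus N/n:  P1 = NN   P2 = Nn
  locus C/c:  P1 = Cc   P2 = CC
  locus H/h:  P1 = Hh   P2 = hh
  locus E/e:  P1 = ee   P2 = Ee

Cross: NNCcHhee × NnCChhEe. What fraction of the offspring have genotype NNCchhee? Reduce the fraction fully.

P(NNCchhee) = 1/16

NNCcHhee gametes: NCHe×4, NChe×4, NcHe×4, Nche×4
NnCChhEe gametes: NChE×4, NChe×4, nChE×4, nChe×4
NNCcHhee×NnCChhEe grid (16·16=256): NNCCHhEe=16 NNCCHhee=16 NNCChhEe=16 NNCChhee=16 NNCcHhEe=16 NNCcHhee=16 NNCchhEe=16 NNCchhee=16 NnCCHhEe=16 NnCCHhee=16 NnCChhEe=16 NnCChhee=16 NnCcHhEe=16 NnCcHhee=16 NnCchhEe=16 NnCchhee=16
NNCchhee hits 16/256; gcd=16; 16÷16/256÷16 = 1/16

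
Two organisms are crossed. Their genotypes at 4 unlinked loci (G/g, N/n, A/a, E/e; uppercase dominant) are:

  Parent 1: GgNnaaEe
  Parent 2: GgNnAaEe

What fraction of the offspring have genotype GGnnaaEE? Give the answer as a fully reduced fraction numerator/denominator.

P(GGnnaaEE) = 1/128

GgNnaaEe gametes: GNaE×2, GNae×2, GnaE×2, Gnae×2, gNaE×2, gNae×2, gnaE×2, gnae×2
GgNnAaEe gametes: GNAE×1, GNAe×1, GNaE×1, GNae×1, GnAE×1, GnAe×1, GnaE×1, Gnae×1, gNAE×1, gNAe×1, gNaE×1, gNae×1, gnAE×1, gnAe×1, gnaE×1, gnae×1
GgNnaaEe×GgNnAaEe grid (16·16=256): GGNNAaEE=2 GGNNAaEe=4 GGNNAaee=2 GGNNaaEE=2 GGNNaaEe=4 GGNNaaee=2 GGNnAaEE=4 GGNnAaEe=8 GGNnAaee=4 GGNnaaEE=4 GGNnaaEe=8 GGNnaaee=4 GGnnAaEE=2 GGnnAaEe=4 GGnnAaee=2 GGnnaaEE=2 GGnnaaEe=4 GGnnaaee=2 GgNNAaEE=4 GgNNAaEe=8 GgNNAaee=4 GgNNaaEE=4 GgNNaaEe=8 GgNNaaee=4 GgNnAaEE=8 GgNnAaEe=16 GgNnAaee=8 GgNnaaEE=8 GgNnaaEe=16 GgNnaaee=8 GgnnAaEE=4 GgnnAaEe=8 GgnnAaee=4 GgnnaaEE=4 GgnnaaEe=8 Ggnnaaee=4 ggNNAaEE=2 ggNNAaEe=4 ggNNAaee=2 ggNNaaEE=2 ggNNaaEe=4 ggNNaaee=2 ggNnAaEE=4 ggNnAaEe=8 ggNnAaee=4 ggNnaaEE=4 ggNnaaEe=8 ggNnaaee=4 ggnnAaEE=2 ggnnAaEe=4 ggnnAaee=2 ggnnaaEE=2 ggnnaaEe=4 ggnnaaee=2
GGnnaaEE hits 2/256; gcd=2; 2÷2/256÷2 = 1/128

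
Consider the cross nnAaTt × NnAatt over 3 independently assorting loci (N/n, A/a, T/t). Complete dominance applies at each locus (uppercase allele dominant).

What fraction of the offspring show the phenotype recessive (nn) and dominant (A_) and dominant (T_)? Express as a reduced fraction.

nnAaTt gametes: nAT×2, nAt×2, naT×2, nat×2
NnAatt gametes: NAt×2, Nat×2, nAt×2, nat×2
nnAaTt×NnAatt grid (8·8=64): NnAATt=4 NnAAtt=4 NnAaTt=8 NnAatt=8 NnaaTt=4 Nnaatt=4 nnAATt=4 nnAAtt=4 nnAaTt=8 nnAatt=8 nnaaTt=4 nnaatt=4
nn A_ T_ hits 12/64; gcd=4; 12÷4/64÷4 = 3/16

P(nn A_ T_) = 3/16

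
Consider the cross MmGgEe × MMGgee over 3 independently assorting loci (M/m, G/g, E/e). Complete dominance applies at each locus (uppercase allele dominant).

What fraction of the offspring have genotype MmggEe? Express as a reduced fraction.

MmGgEe gametes: MGE×1, MGe×1, MgE×1, Mge×1, mGE×1, mGe×1, mgE×1, mge×1
MMGgee gametes: MGe×4, Mge×4
MmGgEe×MMGgee grid (8·8=64): MMGGEe=4 MMGGee=4 MMGgEe=8 MMGgee=8 MMggEe=4 MMggee=4 MmGGEe=4 MmGGee=4 MmGgEe=8 MmGgee=8 MmggEe=4 Mmggee=4
MmggEe hits 4/64; gcd=4; 4÷4/64÷4 = 1/16

P(MmggEe) = 1/16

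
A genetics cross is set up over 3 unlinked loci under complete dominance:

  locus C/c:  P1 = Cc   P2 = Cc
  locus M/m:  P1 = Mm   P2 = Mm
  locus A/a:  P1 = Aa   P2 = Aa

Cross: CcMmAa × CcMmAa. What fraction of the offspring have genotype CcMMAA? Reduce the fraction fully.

P(CcMMAA) = 1/32

CcMmAa gametes: CMA×1, CMa×1, CmA×1, Cma×1, cMA×1, cMa×1, cmA×1, cma×1
CcMmAa gametes: CMA×1, CMa×1, CmA×1, Cma×1, cMA×1, cMa×1, cmA×1, cma×1
CcMmAa×CcMmAa grid (8·8=64): CCMMAA=1 CCMMAa=2 CCMMaa=1 CCMmAA=2 CCMmAa=4 CCMmaa=2 CCmmAA=1 CCmmAa=2 CCmmaa=1 CcMMAA=2 CcMMAa=4 CcMMaa=2 CcMmAA=4 CcMmAa=8 CcMmaa=4 CcmmAA=2 CcmmAa=4 Ccmmaa=2 ccMMAA=1 ccMMAa=2 ccMMaa=1 ccMmAA=2 ccMmAa=4 ccMmaa=2 ccmmAA=1 ccmmAa=2 ccmmaa=1
CcMMAA hits 2/64; gcd=2; 2÷2/64÷2 = 1/32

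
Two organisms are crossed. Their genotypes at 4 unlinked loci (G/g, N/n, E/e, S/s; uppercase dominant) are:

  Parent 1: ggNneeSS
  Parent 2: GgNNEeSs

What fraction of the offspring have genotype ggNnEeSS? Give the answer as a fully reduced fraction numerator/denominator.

P(ggNnEeSS) = 1/16

ggNneeSS gametes: gNeS×8, gneS×8
GgNNEeSs gametes: GNES×2, GNEs×2, GNeS×2, GNes×2, gNES×2, gNEs×2, gNeS×2, gNes×2
ggNneeSS×GgNNEeSs grid (16·16=256): GgNNEeSS=16 GgNNEeSs=16 GgNNeeSS=16 GgNNeeSs=16 GgNnEeSS=16 GgNnEeSs=16 GgNneeSS=16 GgNneeSs=16 ggNNEeSS=16 ggNNEeSs=16 ggNNeeSS=16 ggNNeeSs=16 ggNnEeSS=16 ggNnEeSs=16 ggNneeSS=16 ggNneeSs=16
ggNnEeSS hits 16/256; gcd=16; 16÷16/256÷16 = 1/16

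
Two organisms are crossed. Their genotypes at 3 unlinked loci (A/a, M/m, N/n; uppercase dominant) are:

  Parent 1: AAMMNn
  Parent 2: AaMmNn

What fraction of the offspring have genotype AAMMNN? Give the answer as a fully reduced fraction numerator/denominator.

P(AAMMNN) = 1/16

AAMMNn gametes: AMN×4, AMn×4
AaMmNn gametes: AMN×1, AMn×1, AmN×1, Amn×1, aMN×1, aMn×1, amN×1, amn×1
AAMMNn×AaMmNn grid (8·8=64): AAMMNN=4 AAMMNn=8 AAMMnn=4 AAMmNN=4 AAMmNn=8 AAMmnn=4 AaMMNN=4 AaMMNn=8 AaMMnn=4 AaMmNN=4 AaMmNn=8 AaMmnn=4
AAMMNN hits 4/64; gcd=4; 4÷4/64÷4 = 1/16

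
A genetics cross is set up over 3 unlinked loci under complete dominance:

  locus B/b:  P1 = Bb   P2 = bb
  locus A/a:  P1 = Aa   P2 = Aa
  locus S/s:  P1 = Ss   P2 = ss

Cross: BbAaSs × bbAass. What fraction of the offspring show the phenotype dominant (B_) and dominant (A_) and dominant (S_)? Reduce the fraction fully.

BbAaSs gametes: BAS×1, BAs×1, BaS×1, Bas×1, bAS×1, bAs×1, baS×1, bas×1
bbAass gametes: bAs×4, bas×4
BbAaSs×bbAass grid (8·8=64): BbAASs=4 BbAAss=4 BbAaSs=8 BbAass=8 BbaaSs=4 Bbaass=4 bbAASs=4 bbAAss=4 bbAaSs=8 bbAass=8 bbaaSs=4 bbaass=4
B_ A_ S_ hits 12/64; gcd=4; 12÷4/64÷4 = 3/16

P(B_ A_ S_) = 3/16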